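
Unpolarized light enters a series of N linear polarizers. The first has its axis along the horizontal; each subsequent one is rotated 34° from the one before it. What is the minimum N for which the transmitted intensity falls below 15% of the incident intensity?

First polarizer halves the unpolarized light: factor 1/2.
Each further stage multiplies by cos²(34°) = 0.6873.
After N polarizers: T = 0.5·0.6873^(N−1). Require T < 0.15 ⇒ N−1 > ln(0.15/0.5)/ln(0.6873) = 3.21, so N−1 ≥ 4 and N = 5.
Check: N=5 gives T = 0.1116 < 0.15; N=4 gives T = 0.1623.

N = 5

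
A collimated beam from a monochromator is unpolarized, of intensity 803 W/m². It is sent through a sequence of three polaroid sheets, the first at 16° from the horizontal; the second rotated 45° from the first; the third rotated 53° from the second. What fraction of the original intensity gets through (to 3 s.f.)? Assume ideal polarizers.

I/I₀ ≈ 0.0905

Unpolarized light through the first polarizer → I₁ = 803 W/m²/2 = 401.5 W/m², polarized at 16°.
I₂ = I₁ · cos²(45°) = 401.5 · 0.5 = 200.8 W/m².
I₃ = I₂ · cos²(53°) = 200.8 · 0.3622 = 72.71 W/m².
Transmitted fraction = 0.09055.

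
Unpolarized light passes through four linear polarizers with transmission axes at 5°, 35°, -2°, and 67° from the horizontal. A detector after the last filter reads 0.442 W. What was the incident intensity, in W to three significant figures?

Unpolarized light through the first polarizer → I₁ = ½ I₀, now polarized at 5°.
I₂ = I₁ cos²(35° − 5°) = 0.5 I₀ · cos²(30°) = 0.375 I₀.
I₃ = I₂ cos²(-2° − 35°) = 0.375 I₀ · cos²(37°) = 0.2392 I₀.
I₄ = I₃ cos²(67° + 2°) = 0.2392 I₀ · cos²(69°) = 0.03072 I₀.
So 0.442 W = 0.03072 I₀, giving I₀ = 0.442/0.03072 = 14.39 W.

I₀ ≈ 14.4 W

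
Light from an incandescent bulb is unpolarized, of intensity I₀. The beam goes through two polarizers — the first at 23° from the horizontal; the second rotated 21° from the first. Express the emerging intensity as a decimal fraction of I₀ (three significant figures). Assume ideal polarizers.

≈ 0.436 I₀

Unpolarized light through the first polarizer → I₁ = ½ I₀, now polarized at 23°.
I₂ = I₁ cos²(21°) = 0.5 · 0.8716 I₀ = 0.4358 I₀.
Transmitted fraction = 0.4358.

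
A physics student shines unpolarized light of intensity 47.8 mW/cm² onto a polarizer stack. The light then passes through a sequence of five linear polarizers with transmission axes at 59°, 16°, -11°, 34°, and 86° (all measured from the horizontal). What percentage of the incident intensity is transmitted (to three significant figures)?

Unpolarized light through the first polarizer → I₁ = 47.8 mW/cm²/2 = 23.9 mW/cm², polarized at 59°.
I₂ = I₁ · cos²(43°) = 23.9 · 0.5349 = 12.78 mW/cm².
I₃ = I₂ · cos²(27°) = 12.78 · 0.7939 = 10.15 mW/cm².
I₄ = I₃ · cos²(45°) = 10.15 · 0.5 = 5.074 mW/cm².
I₅ = I₄ · cos²(52°) = 5.074 · 0.379 = 1.923 mW/cm².
That is 4.024% of the incident intensity.

≈ 4.02%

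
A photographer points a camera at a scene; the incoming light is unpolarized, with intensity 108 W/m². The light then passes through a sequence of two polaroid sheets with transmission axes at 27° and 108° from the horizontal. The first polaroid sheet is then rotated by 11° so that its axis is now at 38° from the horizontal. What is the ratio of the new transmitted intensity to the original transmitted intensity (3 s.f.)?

Before rotation:
Unpolarized light through the first polarizer → I₁ = ½ I₀, now polarized at 27°.
I₂ = I₁ cos²(108° − 27°) = 0.5 I₀ · cos²(81°) = 0.01224 I₀.
After rotation:
Unpolarized light through the first polarizer → I₁ = ½ I₀, now polarized at 38°.
I₂ = I₁ cos²(108° − 38°) = 0.5 I₀ · cos²(70°) = 0.05849 I₀.
Ratio = 0.05849 / 0.01224 = 4.78.

I_new/I_old ≈ 4.78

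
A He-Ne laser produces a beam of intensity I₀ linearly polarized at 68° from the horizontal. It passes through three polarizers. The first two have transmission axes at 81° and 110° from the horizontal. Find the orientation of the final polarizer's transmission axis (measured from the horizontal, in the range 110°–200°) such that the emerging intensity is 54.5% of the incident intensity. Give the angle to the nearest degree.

θ ≈ 140°

By Malus's law, I₁ = I₀ cos²(81° − 68°) = I₀ cos²(13°) = 0.9494 I₀.
I₂ = I₁ cos²(110° − 81°) = 0.9494 I₀ · cos²(29°) = 0.7263 I₀.
Need I₃/I₀ = 0.545, so cos²(θ − 110°) = 0.545 / 0.7263 = 0.7504.
θ − 110° = arccos(√0.7504) = 30.0°, giving θ ≈ 110 + 30.0 = 140.0°.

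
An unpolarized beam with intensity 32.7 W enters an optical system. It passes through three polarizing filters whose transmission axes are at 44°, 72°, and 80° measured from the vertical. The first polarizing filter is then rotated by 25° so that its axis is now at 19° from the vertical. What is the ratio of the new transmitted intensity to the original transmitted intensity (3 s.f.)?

Before rotation:
Unpolarized light through the first polarizer → I₁ = ½ I₀, now polarized at 44°.
I₂ = I₁ cos²(72° − 44°) = 0.5 I₀ · cos²(28°) = 0.3898 I₀.
I₃ = I₂ cos²(80° − 72°) = 0.3898 I₀ · cos²(8°) = 0.3822 I₀.
After rotation:
Unpolarized light through the first polarizer → I₁ = ½ I₀, now polarized at 19°.
I₂ = I₁ cos²(72° − 19°) = 0.5 I₀ · cos²(53°) = 0.1811 I₀.
I₃ = I₂ cos²(80° − 72°) = 0.1811 I₀ · cos²(8°) = 0.1776 I₀.
Ratio = 0.1776 / 0.3822 = 0.4646.

I_new/I_old ≈ 0.465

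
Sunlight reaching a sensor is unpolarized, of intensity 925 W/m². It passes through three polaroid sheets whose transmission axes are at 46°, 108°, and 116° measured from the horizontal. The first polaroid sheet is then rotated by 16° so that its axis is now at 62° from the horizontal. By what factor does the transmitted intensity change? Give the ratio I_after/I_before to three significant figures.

I_new/I_old ≈ 2.19

Before rotation:
Unpolarized light through the first polarizer → I₁ = ½ I₀, now polarized at 46°.
I₂ = I₁ cos²(108° − 46°) = 0.5 I₀ · cos²(62°) = 0.1102 I₀.
I₃ = I₂ cos²(116° − 108°) = 0.1102 I₀ · cos²(8°) = 0.1081 I₀.
After rotation:
Unpolarized light through the first polarizer → I₁ = ½ I₀, now polarized at 62°.
I₂ = I₁ cos²(108° − 62°) = 0.5 I₀ · cos²(46°) = 0.2413 I₀.
I₃ = I₂ cos²(116° − 108°) = 0.2413 I₀ · cos²(8°) = 0.2366 I₀.
Ratio = 0.2366 / 0.1081 = 2.189.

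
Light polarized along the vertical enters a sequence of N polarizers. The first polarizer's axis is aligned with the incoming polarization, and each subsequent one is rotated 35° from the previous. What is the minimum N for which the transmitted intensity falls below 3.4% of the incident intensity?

N = 10

First polarizer is aligned with the polarization: full transmission.
Each further stage multiplies by cos²(35°) = 0.671.
After N polarizers: T = 0.671^(N−1). Require T < 0.034 ⇒ N−1 > ln(0.034)/ln(0.671) = 8.48, so N−1 ≥ 9 and N = 10.
Check: N=10 gives T = 0.02758 < 0.034; N=9 gives T = 0.0411.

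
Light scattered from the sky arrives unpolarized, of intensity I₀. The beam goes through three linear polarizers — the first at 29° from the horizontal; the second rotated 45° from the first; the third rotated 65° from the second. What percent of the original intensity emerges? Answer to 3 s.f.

Unpolarized light through the first polarizer → I₁ = ½ I₀, now polarized at 29°.
I₂ = I₁ cos²(45°) = 0.5 · 0.5 I₀ = 0.25 I₀.
I₃ = I₂ cos²(65°) = 0.25 · 0.1786 I₀ = 0.04465 I₀.
That is 4.465% of the incident intensity.

≈ 4.47%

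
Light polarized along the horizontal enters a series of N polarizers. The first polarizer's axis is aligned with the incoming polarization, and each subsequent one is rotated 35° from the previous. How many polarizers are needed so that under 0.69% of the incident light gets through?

First polarizer is aligned with the polarization: full transmission.
Each further stage multiplies by cos²(35°) = 0.671.
After N polarizers: T = 0.671^(N−1). Require T < 0.0069 ⇒ N−1 > ln(0.0069)/ln(0.671) = 12.47, so N−1 ≥ 13 and N = 14.
Check: N=14 gives T = 0.005591 < 0.0069; N=13 gives T = 0.008332.

N = 14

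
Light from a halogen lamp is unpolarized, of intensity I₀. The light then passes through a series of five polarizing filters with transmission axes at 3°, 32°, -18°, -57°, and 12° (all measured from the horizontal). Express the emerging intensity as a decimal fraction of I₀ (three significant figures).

≈ 0.0123 I₀

Unpolarized light through the first polarizer → I₁ = ½ I₀, now polarized at 3°.
I₂ = I₁ cos²(32° − 3°) = 0.5 I₀ · cos²(29°) = 0.3825 I₀.
I₃ = I₂ cos²(-18° − 32°) = 0.3825 I₀ · cos²(50°) = 0.158 I₀.
I₄ = I₃ cos²(-57° + 18°) = 0.158 I₀ · cos²(39°) = 0.09544 I₀.
I₅ = I₄ cos²(12° + 57°) = 0.09544 I₀ · cos²(69°) = 0.01226 I₀.
Transmitted fraction = 0.01226.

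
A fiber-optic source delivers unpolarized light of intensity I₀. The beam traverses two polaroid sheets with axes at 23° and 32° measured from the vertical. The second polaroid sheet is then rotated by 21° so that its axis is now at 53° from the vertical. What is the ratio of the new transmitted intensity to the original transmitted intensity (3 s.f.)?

I_new/I_old ≈ 0.769

Before rotation:
Unpolarized light through the first polarizer → I₁ = ½ I₀, now polarized at 23°.
I₂ = I₁ cos²(32° − 23°) = 0.5 I₀ · cos²(9°) = 0.4878 I₀.
After rotation:
Unpolarized light through the first polarizer → I₁ = ½ I₀, now polarized at 23°.
I₂ = I₁ cos²(53° − 23°) = 0.5 I₀ · cos²(30°) = 0.375 I₀.
Ratio = 0.375 / 0.4878 = 0.7688.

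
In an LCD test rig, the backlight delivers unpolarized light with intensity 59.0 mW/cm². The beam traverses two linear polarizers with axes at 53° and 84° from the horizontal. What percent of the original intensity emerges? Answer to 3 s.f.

Unpolarized light through the first polarizer → I₁ = 59.0 mW/cm²/2 = 29.5 mW/cm², polarized at 53°.
I₂ = I₁ · cos²(31°) = 29.5 · 0.7347 = 21.67 mW/cm².
That is 36.74% of the incident intensity.

≈ 36.7%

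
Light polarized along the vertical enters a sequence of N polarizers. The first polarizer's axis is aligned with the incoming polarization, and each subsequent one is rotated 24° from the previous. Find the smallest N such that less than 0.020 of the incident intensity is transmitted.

First polarizer is aligned with the polarization: full transmission.
Each further stage multiplies by cos²(24°) = 0.8346.
After N polarizers: T = 0.8346^(N−1). Require T < 0.020 ⇒ N−1 > ln(0.020)/ln(0.8346) = 21.63, so N−1 ≥ 22 and N = 23.
Check: N=23 gives T = 0.01871 < 0.020; N=22 gives T = 0.02242.

N = 23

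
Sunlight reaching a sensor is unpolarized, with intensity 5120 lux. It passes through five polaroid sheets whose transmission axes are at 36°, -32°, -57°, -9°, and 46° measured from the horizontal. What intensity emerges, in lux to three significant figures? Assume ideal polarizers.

Unpolarized light through the first polarizer → I₁ = 5120 lux/2 = 2560 lux, polarized at 36°.
I₂ = I₁ · cos²(68°) = 2560 · 0.1403 = 359.2 lux.
I₃ = I₂ · cos²(25°) = 359.2 · 0.8214 = 295.1 lux.
I₄ = I₃ · cos²(48°) = 295.1 · 0.4477 = 132.1 lux.
I₅ = I₄ · cos²(55°) = 132.1 · 0.329 = 43.47 lux.

I ≈ 43.5 lux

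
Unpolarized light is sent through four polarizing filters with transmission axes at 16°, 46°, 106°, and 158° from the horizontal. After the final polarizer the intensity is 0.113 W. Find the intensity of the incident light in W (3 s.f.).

Unpolarized light through the first polarizer → I₁ = ½ I₀, now polarized at 16°.
I₂ = I₁ cos²(46° − 16°) = 0.5 I₀ · cos²(30°) = 0.375 I₀.
I₃ = I₂ cos²(106° − 46°) = 0.375 I₀ · cos²(60°) = 0.09375 I₀.
I₄ = I₃ cos²(158° − 106°) = 0.09375 I₀ · cos²(52°) = 0.03553 I₀.
So 0.113 W = 0.03553 I₀, giving I₀ = 0.113/0.03553 = 3.18 W.

I₀ ≈ 3.18 W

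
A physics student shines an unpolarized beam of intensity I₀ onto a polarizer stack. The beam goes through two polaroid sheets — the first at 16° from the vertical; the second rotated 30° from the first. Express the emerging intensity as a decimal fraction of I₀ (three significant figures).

Unpolarized light through the first polarizer → I₁ = ½ I₀, now polarized at 16°.
I₂ = I₁ cos²(30°) = 0.5 · 0.75 I₀ = 0.375 I₀.
Transmitted fraction = 0.375.

≈ 0.375 I₀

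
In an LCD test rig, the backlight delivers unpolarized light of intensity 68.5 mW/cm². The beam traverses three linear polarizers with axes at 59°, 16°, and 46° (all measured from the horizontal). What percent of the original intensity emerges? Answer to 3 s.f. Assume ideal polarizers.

Unpolarized light through the first polarizer → I₁ = 68.5 mW/cm²/2 = 34.25 mW/cm², polarized at 59°.
I₂ = I₁ · cos²(43°) = 34.25 · 0.5349 = 18.32 mW/cm².
I₃ = I₂ · cos²(30°) = 18.32 · 0.75 = 13.74 mW/cm².
That is 20.06% of the incident intensity.

≈ 20.1%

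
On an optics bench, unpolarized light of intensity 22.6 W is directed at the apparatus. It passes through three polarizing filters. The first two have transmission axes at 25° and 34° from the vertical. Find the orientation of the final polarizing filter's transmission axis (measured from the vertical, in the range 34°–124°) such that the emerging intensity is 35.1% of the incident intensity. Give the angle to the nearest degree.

Unpolarized light through the first polarizer → I₁ = ½ I₀, now polarized at 25°.
I₂ = I₁ cos²(34° − 25°) = 0.5 I₀ · cos²(9°) = 0.4878 I₀.
Need I₃/I₀ = 0.351, so cos²(θ − 34°) = 0.351 / 0.4878 = 0.7196.
θ − 34° = arccos(√0.7196) = 32.0°, giving θ ≈ 34 + 32.0 = 66.0°.

θ ≈ 66°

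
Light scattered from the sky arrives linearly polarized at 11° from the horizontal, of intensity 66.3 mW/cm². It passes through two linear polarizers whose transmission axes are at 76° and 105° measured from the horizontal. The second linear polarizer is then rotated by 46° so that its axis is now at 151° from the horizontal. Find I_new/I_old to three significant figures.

Before rotation:
I₁ = I₀ cos²(76° − 11°) = I₀ cos²(65°) = 0.1786 I₀.
I₂ = I₁ cos²(105° − 76°) = 0.1786 I₀ · cos²(29°) = 0.1366 I₀.
After rotation:
I₁ = I₀ cos²(76° − 11°) = I₀ cos²(65°) = 0.1786 I₀.
I₂ = I₁ cos²(151° − 76°) = 0.1786 I₀ · cos²(75°) = 0.01196 I₀.
Ratio = 0.01196 / 0.1366 = 0.08757.

I_new/I_old ≈ 0.0876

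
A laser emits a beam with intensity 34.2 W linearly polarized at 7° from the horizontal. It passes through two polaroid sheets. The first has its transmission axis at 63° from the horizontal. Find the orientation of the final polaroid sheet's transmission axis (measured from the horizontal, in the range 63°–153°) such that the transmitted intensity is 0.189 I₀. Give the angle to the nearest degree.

By Malus's law, I₁ = I₀ cos²(63° − 7°) = I₀ cos²(56°) = 0.3127 I₀.
Need I₂/I₀ = 0.189, so cos²(θ − 63°) = 0.189 / 0.3127 = 0.6044.
θ − 63° = arccos(√0.6044) = 39.0°, giving θ ≈ 63 + 39.0 = 102.0°.

θ ≈ 102°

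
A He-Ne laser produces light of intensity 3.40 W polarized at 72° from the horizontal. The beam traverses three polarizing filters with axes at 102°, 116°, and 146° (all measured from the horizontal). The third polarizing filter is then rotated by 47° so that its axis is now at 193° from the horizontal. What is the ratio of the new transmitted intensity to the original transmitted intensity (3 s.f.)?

I_new/I_old ≈ 0.0675

Before rotation:
By Malus's law, I₁ = I₀ cos²(102° − 72°) = I₀ cos²(30°) = 0.75 I₀.
I₂ = I₁ cos²(116° − 102°) = 0.75 I₀ · cos²(14°) = 0.7061 I₀.
I₃ = I₂ cos²(146° − 116°) = 0.7061 I₀ · cos²(30°) = 0.5296 I₀.
After rotation:
I₁ = I₀ cos²(102° − 72°) = I₀ cos²(30°) = 0.75 I₀.
I₂ = I₁ cos²(116° − 102°) = 0.75 I₀ · cos²(14°) = 0.7061 I₀.
I₃ = I₂ cos²(193° − 116°) = 0.7061 I₀ · cos²(77°) = 0.03573 I₀.
Ratio = 0.03573 / 0.5296 = 0.06747.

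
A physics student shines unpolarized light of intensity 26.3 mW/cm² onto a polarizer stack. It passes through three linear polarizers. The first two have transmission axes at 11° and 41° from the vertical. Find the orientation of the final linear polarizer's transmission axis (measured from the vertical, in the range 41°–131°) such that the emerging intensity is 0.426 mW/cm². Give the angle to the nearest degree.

θ ≈ 119°

Unpolarized light through the first polarizer → I₁ = ½ I₀, now polarized at 11°.
I₂ = I₁ cos²(41° − 11°) = 0.5 I₀ · cos²(30°) = 0.375 I₀.
Target fraction: 0.426 / 26.3 mW/cm² = 0.0162 of I₀.
Need I₃/I₀ = 0.0162, so cos²(θ − 41°) = 0.0162 / 0.375 = 0.04319.
θ − 41° = arccos(√0.04319) = 78.0°, giving θ ≈ 41 + 78.0 = 119.0°.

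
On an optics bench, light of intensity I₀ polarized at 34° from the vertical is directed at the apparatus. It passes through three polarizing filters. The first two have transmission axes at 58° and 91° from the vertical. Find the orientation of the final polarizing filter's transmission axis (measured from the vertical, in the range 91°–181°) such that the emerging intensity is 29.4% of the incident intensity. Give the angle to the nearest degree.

I₁ = I₀ cos²(58° − 34°) = I₀ cos²(24°) = 0.8346 I₀.
I₂ = I₁ cos²(91° − 58°) = 0.8346 I₀ · cos²(33°) = 0.587 I₀.
Need I₃/I₀ = 0.294, so cos²(θ − 91°) = 0.294 / 0.587 = 0.5008.
θ − 91° = arccos(√0.5008) = 45.0°, giving θ ≈ 91 + 45.0 = 136.0°.

θ ≈ 136°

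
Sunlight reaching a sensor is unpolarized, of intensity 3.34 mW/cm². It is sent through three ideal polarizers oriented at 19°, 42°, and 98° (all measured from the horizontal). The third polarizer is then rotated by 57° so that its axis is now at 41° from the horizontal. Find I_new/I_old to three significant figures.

I_new/I_old ≈ 3.20

Before rotation:
Unpolarized light through the first polarizer → I₁ = ½ I₀, now polarized at 19°.
I₂ = I₁ cos²(42° − 19°) = 0.5 I₀ · cos²(23°) = 0.4237 I₀.
I₃ = I₂ cos²(98° − 42°) = 0.4237 I₀ · cos²(56°) = 0.1325 I₀.
After rotation:
Unpolarized light through the first polarizer → I₁ = ½ I₀, now polarized at 19°.
I₂ = I₁ cos²(42° − 19°) = 0.5 I₀ · cos²(23°) = 0.4237 I₀.
I₃ = I₂ cos²(41° − 42°) = 0.4237 I₀ · cos²(1°) = 0.4235 I₀.
Ratio = 0.4235 / 0.1325 = 3.197.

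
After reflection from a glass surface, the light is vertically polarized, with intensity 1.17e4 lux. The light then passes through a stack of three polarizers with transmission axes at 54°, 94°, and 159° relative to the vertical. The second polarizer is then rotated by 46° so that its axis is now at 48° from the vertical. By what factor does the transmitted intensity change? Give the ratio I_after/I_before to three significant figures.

I_new/I_old ≈ 1.21

Before rotation:
I₁ = I₀ cos²(54° − 0°) = I₀ cos²(54°) = 0.3455 I₀.
I₂ = I₁ cos²(94° − 54°) = 0.3455 I₀ · cos²(40°) = 0.2027 I₀.
I₃ = I₂ cos²(159° − 94°) = 0.2027 I₀ · cos²(65°) = 0.03621 I₀.
After rotation:
I₁ = I₀ cos²(54° − 0°) = I₀ cos²(54°) = 0.3455 I₀.
I₂ = I₁ cos²(48° − 54°) = 0.3455 I₀ · cos²(6°) = 0.3417 I₀.
Angle between axes 2 and 3: 69°. I₃ = 0.3417 I₀ · cos²(69°) = 0.04389 I₀.
Ratio = 0.04389 / 0.03621 = 1.212.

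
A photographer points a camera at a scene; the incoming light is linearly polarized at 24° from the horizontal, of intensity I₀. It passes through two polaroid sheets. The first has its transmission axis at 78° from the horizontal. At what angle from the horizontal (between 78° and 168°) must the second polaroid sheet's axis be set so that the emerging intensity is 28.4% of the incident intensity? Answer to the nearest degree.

By Malus's law, I₁ = I₀ cos²(78° − 24°) = I₀ cos²(54°) = 0.3455 I₀.
Need I₂/I₀ = 0.284, so cos²(θ − 78°) = 0.284 / 0.3455 = 0.822.
θ − 78° = arccos(√0.822) = 25.0°, giving θ ≈ 78 + 25.0 = 103.0°.

θ ≈ 103°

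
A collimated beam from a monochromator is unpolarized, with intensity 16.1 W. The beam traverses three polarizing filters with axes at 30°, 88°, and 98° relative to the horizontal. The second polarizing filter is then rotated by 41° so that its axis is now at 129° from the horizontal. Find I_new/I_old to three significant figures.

Before rotation:
Unpolarized light through the first polarizer → I₁ = ½ I₀, now polarized at 30°.
I₂ = I₁ cos²(88° − 30°) = 0.5 I₀ · cos²(58°) = 0.1404 I₀.
I₃ = I₂ cos²(98° − 88°) = 0.1404 I₀ · cos²(10°) = 0.1362 I₀.
After rotation:
Unpolarized light through the first polarizer → I₁ = ½ I₀, now polarized at 30°.
Angle between axes 1 and 2: 81°. I₂ = 0.5 I₀ · cos²(81°) = 0.01224 I₀.
I₃ = I₂ cos²(98° − 129°) = 0.01224 I₀ · cos²(31°) = 0.00899 I₀.
Ratio = 0.00899 / 0.1362 = 0.06602.

I_new/I_old ≈ 0.0660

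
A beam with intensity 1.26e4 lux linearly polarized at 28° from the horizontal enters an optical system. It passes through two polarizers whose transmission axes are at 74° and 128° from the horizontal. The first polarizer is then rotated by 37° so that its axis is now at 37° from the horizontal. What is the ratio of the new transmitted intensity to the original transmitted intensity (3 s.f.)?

I_new/I_old ≈ 0.00178

Before rotation:
By Malus's law, I₁ = I₀ cos²(74° − 28°) = I₀ cos²(46°) = 0.4826 I₀.
I₂ = I₁ cos²(128° − 74°) = 0.4826 I₀ · cos²(54°) = 0.1667 I₀.
After rotation:
I₁ = I₀ cos²(37° − 28°) = I₀ cos²(9°) = 0.9755 I₀.
Angle between axes 1 and 2: 89°. I₂ = 0.9755 I₀ · cos²(89°) = 0.0002971 I₀.
Ratio = 0.0002971 / 0.1667 = 0.001782.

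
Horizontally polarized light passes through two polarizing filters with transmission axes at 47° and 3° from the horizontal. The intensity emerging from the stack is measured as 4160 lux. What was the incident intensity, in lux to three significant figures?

I₁ = I₀ cos²(47° − 0°) = I₀ cos²(47°) = 0.4651 I₀.
I₂ = I₁ cos²(3° − 47°) = 0.4651 I₀ · cos²(44°) = 0.2407 I₀.
So 4160 lux = 0.2407 I₀, giving I₀ = 4160/0.2407 = 1.728e+04 lux.

I₀ ≈ 1.73e4 lux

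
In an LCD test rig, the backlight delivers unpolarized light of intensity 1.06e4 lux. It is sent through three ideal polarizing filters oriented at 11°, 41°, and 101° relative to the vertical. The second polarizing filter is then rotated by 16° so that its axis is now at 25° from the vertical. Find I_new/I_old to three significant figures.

Before rotation:
Unpolarized light through the first polarizer → I₁ = ½ I₀, now polarized at 11°.
I₂ = I₁ cos²(41° − 11°) = 0.5 I₀ · cos²(30°) = 0.375 I₀.
I₃ = I₂ cos²(101° − 41°) = 0.375 I₀ · cos²(60°) = 0.09375 I₀.
After rotation:
Unpolarized light through the first polarizer → I₁ = ½ I₀, now polarized at 11°.
I₂ = I₁ cos²(25° − 11°) = 0.5 I₀ · cos²(14°) = 0.4707 I₀.
I₃ = I₂ cos²(101° − 25°) = 0.4707 I₀ · cos²(76°) = 0.02755 I₀.
Ratio = 0.02755 / 0.09375 = 0.2939.

I_new/I_old ≈ 0.294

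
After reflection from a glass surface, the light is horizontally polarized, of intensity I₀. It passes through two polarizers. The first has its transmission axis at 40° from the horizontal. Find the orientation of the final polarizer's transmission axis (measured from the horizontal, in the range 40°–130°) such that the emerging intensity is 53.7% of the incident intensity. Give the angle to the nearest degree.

I₁ = I₀ cos²(40° − 0°) = I₀ cos²(40°) = 0.5868 I₀.
Need I₂/I₀ = 0.537, so cos²(θ − 40°) = 0.537 / 0.5868 = 0.9151.
θ − 40° = arccos(√0.9151) = 16.9°, giving θ ≈ 40 + 16.9 = 56.9°.

θ ≈ 57°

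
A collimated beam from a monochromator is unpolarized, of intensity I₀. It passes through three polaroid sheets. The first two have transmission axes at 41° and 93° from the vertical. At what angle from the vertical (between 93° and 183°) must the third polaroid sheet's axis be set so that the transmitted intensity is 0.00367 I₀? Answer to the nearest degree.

θ ≈ 175°

Unpolarized light through the first polarizer → I₁ = ½ I₀, now polarized at 41°.
I₂ = I₁ cos²(93° − 41°) = 0.5 I₀ · cos²(52°) = 0.1895 I₀.
Need I₃/I₀ = 0.00367, so cos²(θ − 93°) = 0.00367 / 0.1895 = 0.01936.
θ − 93° = arccos(√0.01936) = 82.0°, giving θ ≈ 93 + 82.0 = 175.0°.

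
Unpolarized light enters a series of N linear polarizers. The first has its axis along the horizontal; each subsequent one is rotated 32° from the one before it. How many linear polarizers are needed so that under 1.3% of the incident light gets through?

N = 13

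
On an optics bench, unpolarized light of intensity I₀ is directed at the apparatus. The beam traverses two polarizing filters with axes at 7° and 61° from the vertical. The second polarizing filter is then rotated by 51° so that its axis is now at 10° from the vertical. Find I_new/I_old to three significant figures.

Before rotation:
Unpolarized light through the first polarizer → I₁ = ½ I₀, now polarized at 7°.
I₂ = I₁ cos²(61° − 7°) = 0.5 I₀ · cos²(54°) = 0.1727 I₀.
After rotation:
Unpolarized light through the first polarizer → I₁ = ½ I₀, now polarized at 7°.
I₂ = I₁ cos²(10° − 7°) = 0.5 I₀ · cos²(3°) = 0.4986 I₀.
Ratio = 0.4986 / 0.1727 = 2.886.

I_new/I_old ≈ 2.89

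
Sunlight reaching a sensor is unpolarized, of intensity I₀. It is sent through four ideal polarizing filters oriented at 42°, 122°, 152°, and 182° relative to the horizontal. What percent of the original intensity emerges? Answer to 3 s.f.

≈ 0.848%

Unpolarized light through the first polarizer → I₁ = ½ I₀, now polarized at 42°.
I₂ = I₁ cos²(122° − 42°) = 0.5 I₀ · cos²(80°) = 0.01508 I₀.
I₃ = I₂ cos²(152° − 122°) = 0.01508 I₀ · cos²(30°) = 0.01131 I₀.
I₄ = I₃ cos²(182° − 152°) = 0.01131 I₀ · cos²(30°) = 0.008481 I₀.
That is 0.8481% of the incident intensity.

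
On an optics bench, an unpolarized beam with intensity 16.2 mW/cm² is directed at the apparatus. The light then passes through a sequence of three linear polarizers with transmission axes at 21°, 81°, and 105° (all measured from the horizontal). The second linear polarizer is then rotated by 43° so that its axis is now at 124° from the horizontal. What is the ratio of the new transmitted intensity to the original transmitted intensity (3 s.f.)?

I_new/I_old ≈ 0.217

Before rotation:
Unpolarized light through the first polarizer → I₁ = ½ I₀, now polarized at 21°.
I₂ = I₁ cos²(81° − 21°) = 0.5 I₀ · cos²(60°) = 0.125 I₀.
I₃ = I₂ cos²(105° − 81°) = 0.125 I₀ · cos²(24°) = 0.1043 I₀.
After rotation:
Unpolarized light through the first polarizer → I₁ = ½ I₀, now polarized at 21°.
Angle between axes 1 and 2: 77°. I₂ = 0.5 I₀ · cos²(77°) = 0.0253 I₀.
I₃ = I₂ cos²(105° − 124°) = 0.0253 I₀ · cos²(19°) = 0.02262 I₀.
Ratio = 0.02262 / 0.1043 = 0.2168.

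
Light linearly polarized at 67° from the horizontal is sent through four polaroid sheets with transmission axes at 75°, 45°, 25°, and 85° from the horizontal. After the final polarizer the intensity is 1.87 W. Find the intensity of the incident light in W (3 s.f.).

I₁ = I₀ cos²(75° − 67°) = I₀ cos²(8°) = 0.9806 I₀.
I₂ = I₁ cos²(45° − 75°) = 0.9806 I₀ · cos²(30°) = 0.7355 I₀.
I₃ = I₂ cos²(25° − 45°) = 0.7355 I₀ · cos²(20°) = 0.6494 I₀.
I₄ = I₃ cos²(85° − 25°) = 0.6494 I₀ · cos²(60°) = 0.1624 I₀.
So 1.87 W = 0.1624 I₀, giving I₀ = 1.87/0.1624 = 11.52 W.

I₀ ≈ 11.5 W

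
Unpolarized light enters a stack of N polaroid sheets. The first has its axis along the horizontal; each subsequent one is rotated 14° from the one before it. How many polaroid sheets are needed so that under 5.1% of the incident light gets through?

N = 39

First polarizer halves the unpolarized light: factor 1/2.
Each further stage multiplies by cos²(14°) = 0.9415.
After N polarizers: T = 0.5·0.9415^(N−1). Require T < 0.051 ⇒ N−1 > ln(0.051/0.5)/ln(0.9415) = 37.85, so N−1 ≥ 38 and N = 39.
Check: N=39 gives T = 0.05055 < 0.051; N=38 gives T = 0.05369.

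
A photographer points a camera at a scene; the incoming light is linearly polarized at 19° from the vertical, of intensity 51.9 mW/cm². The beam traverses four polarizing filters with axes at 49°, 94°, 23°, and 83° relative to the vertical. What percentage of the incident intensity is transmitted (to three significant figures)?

≈ 0.994%

I₁ = 51.9 mW/cm² · cos²(30°) = 38.93 mW/cm².
I₂ = I₁ · cos²(45°) = 38.93 · 0.5 = 19.46 mW/cm².
I₃ = I₂ · cos²(71°) = 19.46 · 0.106 = 2.063 mW/cm².
I₄ = I₃ · cos²(60°) = 2.063 · 0.25 = 0.5157 mW/cm².
That is 0.9937% of the incident intensity.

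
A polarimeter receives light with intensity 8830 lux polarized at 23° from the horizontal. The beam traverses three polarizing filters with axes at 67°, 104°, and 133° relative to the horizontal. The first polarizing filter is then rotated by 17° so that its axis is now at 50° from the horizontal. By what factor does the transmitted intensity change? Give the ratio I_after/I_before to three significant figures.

I_new/I_old ≈ 0.831

Before rotation:
By Malus's law, I₁ = I₀ cos²(67° − 23°) = I₀ cos²(44°) = 0.5174 I₀.
I₂ = I₁ cos²(104° − 67°) = 0.5174 I₀ · cos²(37°) = 0.33 I₀.
I₃ = I₂ cos²(133° − 104°) = 0.33 I₀ · cos²(29°) = 0.2525 I₀.
After rotation:
I₁ = I₀ cos²(50° − 23°) = I₀ cos²(27°) = 0.7939 I₀.
I₂ = I₁ cos²(104° − 50°) = 0.7939 I₀ · cos²(54°) = 0.2743 I₀.
I₃ = I₂ cos²(133° − 104°) = 0.2743 I₀ · cos²(29°) = 0.2098 I₀.
Ratio = 0.2098 / 0.2525 = 0.8311.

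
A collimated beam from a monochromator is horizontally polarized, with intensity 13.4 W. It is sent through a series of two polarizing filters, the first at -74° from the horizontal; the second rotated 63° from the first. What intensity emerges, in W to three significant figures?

I₁ = 13.4 W · cos²(74°) = 1.018 W.
I₂ = I₁ · cos²(63°) = 1.018 · 0.2061 = 0.2098 W.

I ≈ 0.210 W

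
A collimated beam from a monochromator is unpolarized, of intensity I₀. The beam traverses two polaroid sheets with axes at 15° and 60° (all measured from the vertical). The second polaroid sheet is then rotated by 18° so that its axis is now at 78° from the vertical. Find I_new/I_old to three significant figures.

I_new/I_old ≈ 0.412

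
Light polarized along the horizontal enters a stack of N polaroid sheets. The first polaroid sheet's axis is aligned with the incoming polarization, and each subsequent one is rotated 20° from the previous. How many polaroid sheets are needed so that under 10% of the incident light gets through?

First polarizer is aligned with the polarization: full transmission.
Each further stage multiplies by cos²(20°) = 0.883.
After N polarizers: T = 0.883^(N−1). Require T < 0.10 ⇒ N−1 > ln(0.10)/ln(0.883) = 18.51, so N−1 ≥ 19 and N = 20.
Check: N=20 gives T = 0.09407 < 0.10; N=19 gives T = 0.1065.

N = 20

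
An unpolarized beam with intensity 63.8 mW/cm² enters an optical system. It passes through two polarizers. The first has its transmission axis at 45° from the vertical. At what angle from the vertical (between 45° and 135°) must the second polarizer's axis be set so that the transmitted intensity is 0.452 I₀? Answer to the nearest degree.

Unpolarized light through the first polarizer → I₁ = ½ I₀, now polarized at 45°.
Need I₂/I₀ = 0.452, so cos²(θ − 45°) = 0.452 / 0.5 = 0.904.
θ − 45° = arccos(√0.904) = 18.0°, giving θ ≈ 45 + 18.0 = 63.0°.

θ ≈ 63°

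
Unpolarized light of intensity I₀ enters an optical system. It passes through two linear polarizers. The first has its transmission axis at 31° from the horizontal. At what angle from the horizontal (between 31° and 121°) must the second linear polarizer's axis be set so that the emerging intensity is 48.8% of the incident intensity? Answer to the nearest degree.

θ ≈ 40°

Unpolarized light through the first polarizer → I₁ = ½ I₀, now polarized at 31°.
Need I₂/I₀ = 0.488, so cos²(θ − 31°) = 0.488 / 0.5 = 0.976.
θ − 31° = arccos(√0.976) = 8.9°, giving θ ≈ 31 + 8.9 = 39.9°.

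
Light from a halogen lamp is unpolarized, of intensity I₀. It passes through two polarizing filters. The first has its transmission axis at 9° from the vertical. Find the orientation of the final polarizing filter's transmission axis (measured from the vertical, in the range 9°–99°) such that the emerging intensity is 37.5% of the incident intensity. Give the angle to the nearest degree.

Unpolarized light through the first polarizer → I₁ = ½ I₀, now polarized at 9°.
Need I₂/I₀ = 0.375, so cos²(θ − 9°) = 0.375 / 0.5 = 0.75.
θ − 9° = arccos(√0.75) = 30.0°, giving θ ≈ 9 + 30.0 = 39.0°.

θ ≈ 39°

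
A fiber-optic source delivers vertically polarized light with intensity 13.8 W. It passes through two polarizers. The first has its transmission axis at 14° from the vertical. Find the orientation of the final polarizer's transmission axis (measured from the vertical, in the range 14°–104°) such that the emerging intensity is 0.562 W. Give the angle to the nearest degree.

By Malus's law, I₁ = I₀ cos²(14° − 0°) = I₀ cos²(14°) = 0.9415 I₀.
Target fraction: 0.562 / 13.8 W = 0.04072 of I₀.
Need I₂/I₀ = 0.04072, so cos²(θ − 14°) = 0.04072 / 0.9415 = 0.04326.
θ − 14° = arccos(√0.04326) = 78.0°, giving θ ≈ 14 + 78.0 = 92.0°.

θ ≈ 92°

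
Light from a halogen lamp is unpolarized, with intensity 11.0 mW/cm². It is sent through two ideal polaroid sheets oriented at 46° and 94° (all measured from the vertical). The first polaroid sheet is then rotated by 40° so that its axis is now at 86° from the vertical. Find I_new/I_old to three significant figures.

Before rotation:
Unpolarized light through the first polarizer → I₁ = ½ I₀, now polarized at 46°.
I₂ = I₁ cos²(94° − 46°) = 0.5 I₀ · cos²(48°) = 0.2239 I₀.
After rotation:
Unpolarized light through the first polarizer → I₁ = ½ I₀, now polarized at 86°.
I₂ = I₁ cos²(94° − 86°) = 0.5 I₀ · cos²(8°) = 0.4903 I₀.
Ratio = 0.4903 / 0.2239 = 2.19.

I_new/I_old ≈ 2.19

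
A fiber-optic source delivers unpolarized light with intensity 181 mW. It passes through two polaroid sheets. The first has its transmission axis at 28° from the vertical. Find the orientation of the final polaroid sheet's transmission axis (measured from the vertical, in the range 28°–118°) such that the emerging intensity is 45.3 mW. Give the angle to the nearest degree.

θ ≈ 73°

Unpolarized light through the first polarizer → I₁ = ½ I₀, now polarized at 28°.
Target fraction: 45.3 / 181 mW = 0.2503 of I₀.
Need I₂/I₀ = 0.2503, so cos²(θ − 28°) = 0.2503 / 0.5 = 0.5006.
θ − 28° = arccos(√0.5006) = 45.0°, giving θ ≈ 28 + 45.0 = 73.0°.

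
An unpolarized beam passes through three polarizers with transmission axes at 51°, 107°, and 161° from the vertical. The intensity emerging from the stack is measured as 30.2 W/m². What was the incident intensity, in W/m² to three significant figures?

I₀ ≈ 559 W/m²

Unpolarized light through the first polarizer → I₁ = ½ I₀, now polarized at 51°.
I₂ = I₁ cos²(107° − 51°) = 0.5 I₀ · cos²(56°) = 0.1563 I₀.
I₃ = I₂ cos²(161° − 107°) = 0.1563 I₀ · cos²(54°) = 0.05402 I₀.
So 30.2 W/m² = 0.05402 I₀, giving I₀ = 30.2/0.05402 = 559.1 W/m².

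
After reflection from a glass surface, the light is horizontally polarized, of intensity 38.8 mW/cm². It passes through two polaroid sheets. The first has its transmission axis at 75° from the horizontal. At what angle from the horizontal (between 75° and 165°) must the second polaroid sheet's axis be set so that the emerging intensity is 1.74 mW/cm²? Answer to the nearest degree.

I₁ = I₀ cos²(75° − 0°) = I₀ cos²(75°) = 0.06699 I₀.
Target fraction: 1.74 / 38.8 mW/cm² = 0.04485 of I₀.
Need I₂/I₀ = 0.04485, so cos²(θ − 75°) = 0.04485 / 0.06699 = 0.6695.
θ − 75° = arccos(√0.6695) = 35.1°, giving θ ≈ 75 + 35.1 = 110.1°.

θ ≈ 110°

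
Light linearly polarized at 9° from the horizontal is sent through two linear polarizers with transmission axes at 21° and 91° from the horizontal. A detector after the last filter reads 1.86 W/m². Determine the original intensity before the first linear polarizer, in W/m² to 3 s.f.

I₀ ≈ 16.6 W/m²

I₁ = I₀ cos²(21° − 9°) = I₀ cos²(12°) = 0.9568 I₀.
I₂ = I₁ cos²(91° − 21°) = 0.9568 I₀ · cos²(70°) = 0.1119 I₀.
So 1.86 W/m² = 0.1119 I₀, giving I₀ = 1.86/0.1119 = 16.62 W/m².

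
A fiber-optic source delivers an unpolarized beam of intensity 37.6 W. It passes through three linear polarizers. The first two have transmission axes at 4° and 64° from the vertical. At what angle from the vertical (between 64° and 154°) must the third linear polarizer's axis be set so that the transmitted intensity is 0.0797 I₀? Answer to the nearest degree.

Unpolarized light through the first polarizer → I₁ = ½ I₀, now polarized at 4°.
I₂ = I₁ cos²(64° − 4°) = 0.5 I₀ · cos²(60°) = 0.125 I₀.
Need I₃/I₀ = 0.0797, so cos²(θ − 64°) = 0.0797 / 0.125 = 0.6376.
θ − 64° = arccos(√0.6376) = 37.0°, giving θ ≈ 64 + 37.0 = 101.0°.

θ ≈ 101°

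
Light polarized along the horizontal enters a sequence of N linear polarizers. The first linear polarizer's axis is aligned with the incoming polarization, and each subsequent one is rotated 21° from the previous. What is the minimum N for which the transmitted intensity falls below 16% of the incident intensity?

First polarizer is aligned with the polarization: full transmission.
Each further stage multiplies by cos²(21°) = 0.8716.
After N polarizers: T = 0.8716^(N−1). Require T < 0.16 ⇒ N−1 > ln(0.16)/ln(0.8716) = 13.33, so N−1 ≥ 14 and N = 15.
Check: N=15 gives T = 0.146 < 0.16; N=14 gives T = 0.1675.

N = 15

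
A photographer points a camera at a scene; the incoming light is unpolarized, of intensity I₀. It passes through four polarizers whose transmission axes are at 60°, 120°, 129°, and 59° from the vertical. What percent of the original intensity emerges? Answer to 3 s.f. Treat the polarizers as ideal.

≈ 1.43%

Unpolarized light through the first polarizer → I₁ = ½ I₀, now polarized at 60°.
I₂ = I₁ cos²(120° − 60°) = 0.5 I₀ · cos²(60°) = 0.125 I₀.
I₃ = I₂ cos²(129° − 120°) = 0.125 I₀ · cos²(9°) = 0.1219 I₀.
I₄ = I₃ cos²(59° − 129°) = 0.1219 I₀ · cos²(70°) = 0.01426 I₀.
That is 1.426% of the incident intensity.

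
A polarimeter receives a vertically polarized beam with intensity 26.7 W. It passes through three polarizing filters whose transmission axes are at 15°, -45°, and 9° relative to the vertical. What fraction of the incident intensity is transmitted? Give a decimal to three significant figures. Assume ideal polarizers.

I/I₀ ≈ 0.0806

I₁ = 26.7 W · cos²(15°) = 24.91 W.
I₂ = I₁ · cos²(60°) = 24.91 · 0.25 = 6.228 W.
I₃ = I₂ · cos²(54°) = 6.228 · 0.3455 = 2.152 W.
Transmitted fraction = 0.08059.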